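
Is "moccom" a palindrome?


Word: "moccom"
Reversed: "moccom"
Forward == Backward? moccom == moccom
Palindrome = Yes


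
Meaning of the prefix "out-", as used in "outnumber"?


Prefix: out-
Example: outnumber (out- + number)
Meaning = surpass


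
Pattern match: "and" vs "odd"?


Pattern of "and": [0, 1, 2]
Pattern of "odd": [0, 1, 1]
Patterns do not match
Same pattern = No


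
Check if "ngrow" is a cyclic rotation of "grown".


Word: "grown", Candidate: "ngrow"
Method: check if candidate is substring of word+word
"growngrown" contains "ngrow"? Yes
Is rotation = Yes


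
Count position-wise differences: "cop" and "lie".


Comparing character by character (same length = 3):
  Pos 0: 'c' vs 'l' !=
  Pos 1: 'o' vs 'i' !=
  Pos 2: 'p' vs 'e' !=
Hamming distance = 3


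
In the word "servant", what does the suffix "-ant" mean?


Suffix: -ant
As in: servant -> serve + -ant, with a spelling change
Meaning = one who / that which


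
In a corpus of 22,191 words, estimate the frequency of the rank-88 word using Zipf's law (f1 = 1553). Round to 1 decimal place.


Zipf's law: f(r) = f(1) / r
f(1) = 1553
f(88) = 1553 / 88
= 17.6 occurrences


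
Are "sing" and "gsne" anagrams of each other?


Word 1: "sing" → sorted: gins
Word 2: "gsne" → sorted: egns
Same letters? gins != egns
Anagram = No


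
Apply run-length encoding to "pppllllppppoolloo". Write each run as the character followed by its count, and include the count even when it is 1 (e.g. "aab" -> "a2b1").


String: "pppllllppppoolloo"
Scanning for consecutive runs:
  'p' x 3
  'l' x 4
  'p' x 4
  'o' x 2
  'l' x 2
  'o' x 2
RLE = "p3l4p4o2l2o2"


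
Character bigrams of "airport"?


Word: "airport" (length 7)
Number of bigrams = 7 - 2 + 1 = 6
  Position 0: "ai"
  Position 1: "ir"
  Position 2: "rp"
  Position 3: "po"
  Position 4: "or"
  Position 5: "rt"
Bigrams = "ai", "ir", "rp", "po", "or", "rt"


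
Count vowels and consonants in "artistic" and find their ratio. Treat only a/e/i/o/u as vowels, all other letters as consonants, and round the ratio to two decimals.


Word: "artistic"
Vowels (a,e,i,o,u): 3
Consonants: 5
Ratio = 3/5
= 0.60


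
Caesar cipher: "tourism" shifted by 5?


Word: "tourism"
Shift: 5
Each letter → (letter + shift) mod 26:
  't' (19) + 5 = 24 → 'y'
  'o' (14) + 5 = 19 → 't'
  'u' (20) + 5 = 25 → 'z'
  'r' (17) + 5 = 22 → 'w'
  'i' (8) + 5 = 13 → 'n'
  's' (18) + 5 = 23 → 'x'
  'm' (12) + 5 = 17 → 'r'
Result = "ytzwnxr"


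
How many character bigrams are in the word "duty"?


Word: "duty" (length 4)
Number of 2-grams = length - 2 + 1 = 4 - 2 + 1
= 3


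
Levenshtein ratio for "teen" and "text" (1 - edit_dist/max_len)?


Word 1: "teen" (length 4)
Word 2: "text" (length 4)
One optimal edit sequence:
  1. keep 't'
  2. keep 'e'
  3. substitute 'e' -> 'x'  (+1)
  4. substitute 'n' -> 't'  (+1)
Edit distance = 2
Max length = max(4, 4) = 4
Similarity = 1 - 2/4
= 0.5000


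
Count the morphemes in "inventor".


Word: "inventor"
Morphemes: invent + -or
Each morpheme carries meaning
= 2 morphemes


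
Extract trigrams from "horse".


Word: "horse" (length 5)
Number of trigrams = 5 - 3 + 1 = 3
  Position 0: "hor"
  Position 1: "ors"
  Position 2: "rse"
Trigrams = "hor", "ors", "rse"


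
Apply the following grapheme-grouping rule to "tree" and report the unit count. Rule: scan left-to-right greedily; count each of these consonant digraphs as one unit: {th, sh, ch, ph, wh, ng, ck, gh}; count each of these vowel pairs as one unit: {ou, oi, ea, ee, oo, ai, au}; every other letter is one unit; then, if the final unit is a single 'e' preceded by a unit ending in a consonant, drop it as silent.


Word: "tree" (4 letters)
Left-to-right scan:
  (1) 't' (letter)
  (2) 'r' (letter)
  (3) 'ee' (vowel-pair)
Units from scan: 3
Sound units = 3 units


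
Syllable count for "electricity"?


Word: "electricity"
Syllable breakdown: e-lec-tric-i-ty
Counting: 5 parts
= 5 syllables


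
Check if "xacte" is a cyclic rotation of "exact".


Word: "exact", Candidate: "xacte"
Method: check if candidate is substring of word+word
"exactexact" contains "xacte"? Yes
Is rotation = Yes


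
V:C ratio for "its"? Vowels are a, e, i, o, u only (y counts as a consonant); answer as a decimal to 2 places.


Word: "its"
Vowels (a,e,i,o,u): 1
Consonants: 2
Ratio = 1/2
= 0.50


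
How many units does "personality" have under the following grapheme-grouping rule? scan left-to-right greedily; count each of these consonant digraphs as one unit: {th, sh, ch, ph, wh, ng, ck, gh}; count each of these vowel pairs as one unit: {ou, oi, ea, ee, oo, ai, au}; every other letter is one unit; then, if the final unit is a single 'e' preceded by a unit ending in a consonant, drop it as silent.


Word: "personality" (11 letters)
Left-to-right scan:
  [1] 'p' (letter)
  [2] 'e' (letter)
  [3] 'r' (letter)
  [4] 's' (letter)
  [5] 'o' (letter)
  [6] 'n' (letter)
  [7] 'a' (letter)
  [8] 'l' (letter)
  [9] 'i' (letter)
  [10] 't' (letter)
  [11] 'y' (letter)
Units from scan: 11
Sound units = 11 units


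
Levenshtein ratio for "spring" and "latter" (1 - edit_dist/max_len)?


Word 1: "spring" (length 6)
Word 2: "latter" (length 6)
One optimal edit sequence:
  1. substitute 's' -> 'l'  (+1)
  2. substitute 'p' -> 'a'  (+1)
  3. substitute 'r' -> 't'  (+1)
  4. substitute 'i' -> 't'  (+1)
  5. substitute 'n' -> 'e'  (+1)
  6. substitute 'g' -> 'r'  (+1)
Edit distance = 6
Max length = max(6, 6) = 6
Similarity = 1 - 6/6
= 0.0000


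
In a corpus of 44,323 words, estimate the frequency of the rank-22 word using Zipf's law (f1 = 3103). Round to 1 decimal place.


Zipf's law: f(r) = f(1) / r
f(1) = 3103
f(22) = 3103 / 22
= 141.0 occurrences


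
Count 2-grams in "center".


Word: "center" (length 6)
Number of 2-grams = length - 2 + 1 = 6 - 2 + 1
= 5


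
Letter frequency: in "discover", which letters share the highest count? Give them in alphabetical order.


Word: "discover"
Letter counts:
  'c': 1
  'd': 1
  'e': 1
  'i': 1
  'o': 1
  'r': 1
  's': 1
  'v': 1
Maximum count = 1
Most frequent = 'c', 'd', 'e', 'i', 'o', 'r', 's', 'v' (1 time each)


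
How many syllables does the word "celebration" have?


Word: "celebration"
Syllable breakdown: cel / e / bra / tion
Counting: 4 parts
= 4 syllables


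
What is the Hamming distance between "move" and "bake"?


Comparing character by character (same length = 4):
  Pos 0: 'm' vs 'b' !=
  Pos 1: 'o' vs 'a' !=
  Pos 2: 'v' vs 'k' !=
  Pos 3: 'e' vs 'e' =
Hamming distance = 3


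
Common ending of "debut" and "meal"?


Word 1: "debut"
Word 2: "meal"
Comparing from end:
  Pos -1: 't' != 'l' (stop)
LCS = "" (length 0)


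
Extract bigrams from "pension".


Word: "pension" (length 7)
Number of bigrams = 7 - 2 + 1 = 6
  Position 0: "pe"
  Position 1: "en"
  Position 2: "ns"
  Position 3: "si"
  Position 4: "io"
  Position 5: "on"
Bigrams = "pe", "en", "ns", "si", "io", "on"


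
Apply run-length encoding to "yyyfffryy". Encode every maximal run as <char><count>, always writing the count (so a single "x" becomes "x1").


String: "yyyfffryy"
Scanning for consecutive runs:
  'y' x 3
  'f' x 3
  'r' x 1
  'y' x 2
RLE = "y3f3r1y2"


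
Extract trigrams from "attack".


Word: "attack" (length 6)
Number of trigrams = 6 - 3 + 1 = 4
  Position 0: "att"
  Position 1: "tta"
  Position 2: "tac"
  Position 3: "ack"
Trigrams = "att", "tta", "tac", "ack"


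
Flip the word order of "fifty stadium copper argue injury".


Original: "fifty stadium copper argue injury"
Words (1..n): fifty | stadium | copper | argue | injury
Reversed (n..1): injury | argue | copper | stadium | fifty
Result = "injury argue copper stadium fifty"


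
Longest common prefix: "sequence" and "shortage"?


Word 1: "sequence"
Word 2: "shortage"
Comparing from start:
  Pos 0: 's' == 's'
  Pos 1: 'e' != 'h' (stop)
LCP = "s" (length 1)


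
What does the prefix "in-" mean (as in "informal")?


Prefix: in-
Example: informal (in- + formal)
Meaning = not / into


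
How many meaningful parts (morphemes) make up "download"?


Word: "download"
Morphemes: down- + load
Each morpheme carries meaning
= 2 morphemes


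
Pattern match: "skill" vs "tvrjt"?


Pattern of "skill": [0, 1, 2, 3, 3]
Pattern of "tvrjt": [0, 1, 2, 3, 0]
Patterns do not match
Same pattern = No


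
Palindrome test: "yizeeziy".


Word: "yizeeziy"
Reversed: "yizeeziy"
Forward == Backward? yizeeziy == yizeeziy
Palindrome = Yes


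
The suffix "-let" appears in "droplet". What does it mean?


Suffix: -let
Example: droplet = drop + -let
Meaning = small


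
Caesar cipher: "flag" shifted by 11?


Word: "flag"
Shift: 11
Each letter → (letter + shift) mod 26:
  'f' (5) + 11 = 16 → 'q'
  'l' (11) + 11 = 22 → 'w'
  'a' (0) + 11 = 11 → 'l'
  'g' (6) + 11 = 17 → 'r'
Result = "qwlr"


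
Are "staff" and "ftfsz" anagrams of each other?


Word 1: "staff" → sorted: affst
Word 2: "ftfsz" → sorted: ffstz
Same letters? affst != ffstz
Anagram = No


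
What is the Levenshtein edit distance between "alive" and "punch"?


Word 1: "alive" (length 5)
Word 2: "punch" (length 5)
One optimal edit sequence (insert/delete/substitute each cost 1):
  1. substitute 'a' -> 'p'  (+1)
  2. substitute 'l' -> 'u'  (+1)
  3. substitute 'i' -> 'n'  (+1)
  4. substitute 'v' -> 'c'  (+1)
  5. substitute 'e' -> 'h'  (+1)
Total edit operations: 5
Edit distance = 5


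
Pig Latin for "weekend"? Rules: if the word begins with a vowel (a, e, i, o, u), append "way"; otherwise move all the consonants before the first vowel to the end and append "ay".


Word: "weekend"
Starts with consonant(s) → move to end, add 'ay'
Consonant cluster: "w"
Pig Latin = "eekendway"


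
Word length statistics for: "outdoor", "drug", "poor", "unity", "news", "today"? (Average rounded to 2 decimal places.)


Lengths: "outdoor"=7, "drug"=4, "poor"=4, "unity"=5, "news"=4, "today"=5
Sum = 29, Count = 6
Average = 29/6 = 4.83
= avg=4.83, min=4, max=7


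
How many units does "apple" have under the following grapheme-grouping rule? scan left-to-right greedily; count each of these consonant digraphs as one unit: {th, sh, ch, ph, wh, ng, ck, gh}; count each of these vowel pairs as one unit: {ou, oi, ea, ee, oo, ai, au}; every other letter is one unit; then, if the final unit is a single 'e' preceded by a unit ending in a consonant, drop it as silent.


Word: "apple" (5 letters)
Left-to-right scan:
  [1] 'a' (letter)
  [2] 'p' (letter)
  [3] 'p' (letter)
  [4] 'l' (letter)
  [5] 'e' (letter)
Units from scan: 5
Final unit is 'e' after a consonant -> drop as silent (-1)
Sound units = 4 units


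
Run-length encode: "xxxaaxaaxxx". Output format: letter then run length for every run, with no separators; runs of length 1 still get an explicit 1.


String: "xxxaaxaaxxx"
Scanning for consecutive runs:
  'x' x 3
  'a' x 2
  'x' x 1
  'a' x 2
  'x' x 3
RLE = "x3a2x1a2x3"


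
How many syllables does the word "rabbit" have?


Word: "rabbit"
Syllable breakdown: rab · bit
Counting: 2 parts
= 2 syllables


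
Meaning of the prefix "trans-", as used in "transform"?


Prefix: trans-
Example: transform = trans- + form
Meaning = across


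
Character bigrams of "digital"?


Word: "digital" (length 7)
Number of bigrams = 7 - 2 + 1 = 6
  Position 0: "di"
  Position 1: "ig"
  Position 2: "gi"
  Position 3: "it"
  Position 4: "ta"
  Position 5: "al"
Bigrams = "di", "ig", "gi", "it", "ta", "al"


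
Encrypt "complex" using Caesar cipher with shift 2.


Word: "complex"
Shift: 2
Each letter → (letter + shift) mod 26:
  'c' (2) + 2 = 4 → 'e'
  'o' (14) + 2 = 16 → 'q'
  'm' (12) + 2 = 14 → 'o'
  'p' (15) + 2 = 17 → 'r'
  'l' (11) + 2 = 13 → 'n'
  'e' (4) + 2 = 6 → 'g'
  'x' (23) + 2 = 25 → 'z'
Result = "eqorngz"


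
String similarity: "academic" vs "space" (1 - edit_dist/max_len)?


Word 1: "academic" (length 8)
Word 2: "space" (length 5)
One optimal edit sequence:
  1. substitute 'a' -> 's'  (+1)
  2. substitute 'c' -> 'p'  (+1)
  3. keep 'a'
  4. substitute 'd' -> 'c'  (+1)
  5. keep 'e'
  6. delete 'm'  (+1)
  7. delete 'i'  (+1)
  8. delete 'c'  (+1)
Edit distance = 6
Max length = max(8, 5) = 8
Similarity = 1 - 6/8
= 0.2500


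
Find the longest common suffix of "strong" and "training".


Word 1: "strong"
Word 2: "training"
Comparing from end:
  Pos -1: 'g' == 'g'
  Pos -2: 'n' == 'n'
  Pos -3: 'o' != 'i' (stop)
LCS = "ng" (length 2)


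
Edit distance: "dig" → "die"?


Word 1: "dig" (length 3)
Word 2: "die" (length 3)
One optimal edit sequence (insert/delete/substitute each cost 1):
  1. keep 'd'
  2. keep 'i'
  3. substitute 'g' -> 'e'  (+1)
Total edit operations: 1
Edit distance = 1


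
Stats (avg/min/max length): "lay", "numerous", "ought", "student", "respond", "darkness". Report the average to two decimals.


Lengths: "lay"=3, "numerous"=8, "ought"=5, "student"=7, "respond"=7, "darkness"=8
Sum = 38, Count = 6
Average = 38/6 = 6.33
= avg=6.33, min=3, max=8


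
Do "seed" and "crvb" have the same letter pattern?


Pattern of "seed": [0, 1, 1, 2]
Pattern of "crvb": [0, 1, 2, 3]
Patterns do not match
Same pattern = No


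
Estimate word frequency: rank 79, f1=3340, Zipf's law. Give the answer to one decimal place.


Zipf's law: f(r) = f(1) / r
f(1) = 3340
f(79) = 3340 / 79
= 42.3 occurrences


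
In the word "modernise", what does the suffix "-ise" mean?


Suffix: -ise
Example: modernise = modern + -ise
Meaning = to make


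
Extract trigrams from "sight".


Word: "sight" (length 5)
Number of trigrams = 5 - 3 + 1 = 3
  Position 0: "sig"
  Position 1: "igh"
  Position 2: "ght"
Trigrams = "sig", "igh", "ght"


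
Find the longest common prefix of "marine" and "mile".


Word 1: "marine"
Word 2: "mile"
Comparing from start:
  Pos 0: 'm' == 'm'
  Pos 1: 'a' != 'i' (stop)
LCP = "m" (length 1)


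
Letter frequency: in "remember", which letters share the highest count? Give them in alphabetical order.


Word: "remember"
Letter counts:
  'b': 1
  'e': 3
  'm': 2
  'r': 2
Maximum count = 3
Most frequent = 'e' (3 times each)


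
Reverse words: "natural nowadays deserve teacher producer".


Original: "natural nowadays deserve teacher producer"
Words (1..n): natural | nowadays | deserve | teacher | producer
Reversed (n..1): producer | teacher | deserve | nowadays | natural
Result = "producer teacher deserve nowadays natural"


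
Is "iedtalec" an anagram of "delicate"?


Word 1: "delicate" → sorted: acdeeilt
Word 2: "iedtalec" → sorted: acdeeilt
Same letters? acdeeilt == acdeeilt
Anagram = Yes


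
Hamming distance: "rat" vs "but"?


Comparing character by character (same length = 3):
  Pos 0: 'r' vs 'b' !=
  Pos 1: 'a' vs 'u' !=
  Pos 2: 't' vs 't' =
Hamming distance = 2


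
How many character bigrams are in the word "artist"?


Word: "artist" (length 6)
Number of 2-grams = length - 2 + 1 = 6 - 2 + 1
= 5


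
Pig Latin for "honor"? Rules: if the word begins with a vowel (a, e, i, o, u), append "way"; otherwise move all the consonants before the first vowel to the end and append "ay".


Word: "honor"
Starts with consonant(s) → move to end, add 'ay'
Consonant cluster: "h"
Pig Latin = "onorhay"


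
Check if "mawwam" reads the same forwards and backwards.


Word: "mawwam"
Reversed: "mawwam"
Forward == Backward? mawwam == mawwam
Palindrome = Yes


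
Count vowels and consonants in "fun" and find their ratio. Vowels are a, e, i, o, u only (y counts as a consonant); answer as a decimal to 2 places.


Word: "fun"
Vowels (a,e,i,o,u): 1
Consonants: 2
Ratio = 1/2
= 0.50


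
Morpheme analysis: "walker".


Word: "walker"
Morphemes: walk + -er
Each morpheme carries meaning
= 2 morphemes


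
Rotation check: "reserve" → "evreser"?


Word: "reserve", Candidate: "evreser"
Method: check if candidate is substring of word+word
"reservereserve" contains "evreser"? No
Is rotation = No


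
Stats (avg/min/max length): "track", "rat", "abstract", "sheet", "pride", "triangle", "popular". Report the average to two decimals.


Lengths: "track"=5, "rat"=3, "abstract"=8, "sheet"=5, "pride"=5, "triangle"=8, "popular"=7
Sum = 41, Count = 7
Average = 41/7 = 5.86
= avg=5.86, min=3, max=8


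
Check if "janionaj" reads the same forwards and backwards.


Word: "janionaj"
Reversed: "janoinaj"
Forward == Backward? janionaj != janoinaj
Palindrome = No


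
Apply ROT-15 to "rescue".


Word: "rescue"
Shift: 15
Each letter → (letter + shift) mod 26:
  'r' (17) + 15 = 6 → 'g'
  'e' (4) + 15 = 19 → 't'
  's' (18) + 15 = 7 → 'h'
  'c' (2) + 15 = 17 → 'r'
  'u' (20) + 15 = 9 → 'j'
  'e' (4) + 15 = 19 → 't'
Result = "gthrjt"


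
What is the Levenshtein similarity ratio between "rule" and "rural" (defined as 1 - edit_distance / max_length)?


Word 1: "rule" (length 4)
Word 2: "rural" (length 5)
One optimal edit sequence:
  1. keep 'r'
  2. keep 'u'
  3. insert 'r'  (+1)
  4. substitute 'l' -> 'a'  (+1)
  5. substitute 'e' -> 'l'  (+1)
Edit distance = 3
Max length = max(4, 5) = 5
Similarity = 1 - 3/5
= 0.4000


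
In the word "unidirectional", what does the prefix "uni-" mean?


Prefix: uni-
Example: unidirectional (uni- + directional)
Meaning = one


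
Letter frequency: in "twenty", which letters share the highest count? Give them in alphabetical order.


Word: "twenty"
Letter counts:
  'e': 1
  'n': 1
  't': 2
  'w': 1
  'y': 1
Maximum count = 2
Most frequent = 't' (2 times each)


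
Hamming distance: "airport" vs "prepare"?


Comparing character by character (same length = 7):
  Pos 0: 'a' vs 'p' !=
  Pos 1: 'i' vs 'r' !=
  Pos 2: 'r' vs 'e' !=
  Pos 3: 'p' vs 'p' =
  Pos 4: 'o' vs 'a' !=
  Pos 5: 'r' vs 'r' =
  Pos 6: 't' vs 'e' !=
Hamming distance = 5


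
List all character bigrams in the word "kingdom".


Word: "kingdom" (length 7)
Number of bigrams = 7 - 2 + 1 = 6
  Position 0: "ki"
  Position 1: "in"
  Position 2: "ng"
  Position 3: "gd"
  Position 4: "do"
  Position 5: "om"
Bigrams = "ki", "in", "ng", "gd", "do", "om"


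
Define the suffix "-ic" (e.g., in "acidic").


Suffix: -ic
Example: acidic = acid + -ic
Meaning = relating to


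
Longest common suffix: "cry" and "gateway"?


Word 1: "cry"
Word 2: "gateway"
Comparing from end:
  Pos -1: 'y' == 'y'
  Pos -2: 'r' != 'a' (stop)
LCS = "y" (length 1)


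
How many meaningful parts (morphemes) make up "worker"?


Word: "worker"
Morphemes: work / -er
Each morpheme carries meaning
= 2 morphemes


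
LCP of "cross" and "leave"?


Word 1: "cross"
Word 2: "leave"
Comparing from start:
  Pos 0: 'c' != 'l' (stop)
LCP = "" (length 0)


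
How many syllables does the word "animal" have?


Word: "animal"
Syllable breakdown: an | i | mal
Counting: 3 parts
= 3 syllables


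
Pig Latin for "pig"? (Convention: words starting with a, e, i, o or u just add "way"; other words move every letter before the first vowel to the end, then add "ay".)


Word: "pig"
Starts with consonant(s) → move to end, add 'ay'
Consonant cluster: "p"
Pig Latin = "igpay"


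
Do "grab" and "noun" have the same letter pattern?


Pattern of "grab": [0, 1, 2, 3]
Pattern of "noun": [0, 1, 2, 0]
Patterns do not match
Same pattern = No


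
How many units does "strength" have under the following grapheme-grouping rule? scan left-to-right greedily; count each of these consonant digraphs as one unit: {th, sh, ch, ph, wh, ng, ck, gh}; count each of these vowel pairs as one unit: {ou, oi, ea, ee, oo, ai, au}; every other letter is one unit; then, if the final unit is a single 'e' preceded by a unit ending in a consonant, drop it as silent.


Word: "strength" (8 letters)
Left-to-right scan:
  1. 's' (letter)
  2. 't' (letter)
  3. 'r' (letter)
  4. 'e' (letter)
  5. 'ng' (digraph)
  6. 'th' (digraph)
Units from scan: 6
Sound units = 6 units


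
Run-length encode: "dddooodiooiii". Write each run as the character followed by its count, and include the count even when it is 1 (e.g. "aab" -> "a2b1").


String: "dddooodiooiii"
Scanning for consecutive runs:
  'd' x 3
  'o' x 3
  'd' x 1
  'i' x 1
  'o' x 2
  'i' x 3
RLE = "d3o3d1i1o2i3"


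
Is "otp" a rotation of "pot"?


Word: "pot", Candidate: "otp"
Method: check if candidate is substring of word+word
"potpot" contains "otp"? Yes
Is rotation = Yes


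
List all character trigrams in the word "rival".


Word: "rival" (length 5)
Number of trigrams = 5 - 3 + 1 = 3
  Position 0: "riv"
  Position 1: "iva"
  Position 2: "val"
Trigrams = "riv", "iva", "val"


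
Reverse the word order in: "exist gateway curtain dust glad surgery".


Original: "exist gateway curtain dust glad surgery"
Words (1..n): exist | gateway | curtain | dust | glad | surgery
Reversed (n..1): surgery | glad | dust | curtain | gateway | exist
Result = "surgery glad dust curtain gateway exist"


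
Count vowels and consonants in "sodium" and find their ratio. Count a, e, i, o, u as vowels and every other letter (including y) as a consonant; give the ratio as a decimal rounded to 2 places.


Word: "sodium"
Vowels (a,e,i,o,u): 3
Consonants: 3
Ratio = 3/3
= 1.00


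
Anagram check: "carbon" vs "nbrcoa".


Word 1: "carbon" → sorted: abcnor
Word 2: "nbrcoa" → sorted: abcnor
Same letters? abcnor == abcnor
Anagram = Yes


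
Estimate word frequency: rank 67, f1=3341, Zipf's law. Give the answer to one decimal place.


Zipf's law: f(r) = f(1) / r
f(1) = 3341
f(67) = 3341 / 67
= 49.9 occurrences


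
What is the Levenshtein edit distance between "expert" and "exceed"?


Word 1: "expert" (length 6)
Word 2: "exceed" (length 6)
One optimal edit sequence (insert/delete/substitute each cost 1):
  1. keep 'e'
  2. keep 'x'
  3. substitute 'p' -> 'c'  (+1)
  4. keep 'e'
  5. substitute 'r' -> 'e'  (+1)
  6. substitute 't' -> 'd'  (+1)
Total edit operations: 3
Edit distance = 3


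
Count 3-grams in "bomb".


Word: "bomb" (length 4)
Number of 3-grams = length - 3 + 1 = 4 - 3 + 1
= 2


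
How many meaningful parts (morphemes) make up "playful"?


Word: "playful"
Morphemes: play / -ful
Each morpheme carries meaning
= 2 morphemes


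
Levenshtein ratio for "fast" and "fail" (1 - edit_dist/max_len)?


Word 1: "fast" (length 4)
Word 2: "fail" (length 4)
One optimal edit sequence:
  1. keep 'f'
  2. keep 'a'
  3. substitute 's' -> 'i'  (+1)
  4. substitute 't' -> 'l'  (+1)
Edit distance = 2
Max length = max(4, 4) = 4
Similarity = 1 - 2/4
= 0.5000


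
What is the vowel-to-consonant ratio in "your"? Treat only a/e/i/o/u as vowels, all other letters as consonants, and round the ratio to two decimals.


Word: "your"
Vowels (a,e,i,o,u): 2
Consonants: 2
Ratio = 2/2
= 1.00


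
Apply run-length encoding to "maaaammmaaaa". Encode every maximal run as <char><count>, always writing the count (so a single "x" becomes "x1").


String: "maaaammmaaaa"
Scanning for consecutive runs:
  'm' x 1
  'a' x 4
  'm' x 3
  'a' x 4
RLE = "m1a4m3a4"


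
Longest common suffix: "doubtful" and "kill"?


Word 1: "doubtful"
Word 2: "kill"
Comparing from end:
  Pos -1: 'l' == 'l'
  Pos -2: 'u' != 'l' (stop)
LCS = "l" (length 1)


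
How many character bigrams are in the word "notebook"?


Word: "notebook" (length 8)
Number of 2-grams = length - 2 + 1 = 8 - 2 + 1
= 7


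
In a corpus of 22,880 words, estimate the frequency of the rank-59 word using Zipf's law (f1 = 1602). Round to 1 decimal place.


Zipf's law: f(r) = f(1) / r
f(1) = 1602
f(59) = 1602 / 59
= 27.2 occurrences


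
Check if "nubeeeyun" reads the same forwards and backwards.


Word: "nubeeeyun"
Reversed: "nuyeeebun"
Forward == Backward? nubeeeyun != nuyeeebun
Palindrome = No


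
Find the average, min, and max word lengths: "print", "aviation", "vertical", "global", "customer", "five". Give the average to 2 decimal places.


Lengths: "print"=5, "aviation"=8, "vertical"=8, "global"=6, "customer"=8, "five"=4
Sum = 39, Count = 6
Average = 39/6 = 6.50
= avg=6.50, min=4, max=8


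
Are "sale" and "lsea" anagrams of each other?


Word 1: "sale" → sorted: aels
Word 2: "lsea" → sorted: aels
Same letters? aels == aels
Anagram = Yes


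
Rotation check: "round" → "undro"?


Word: "round", Candidate: "undro"
Method: check if candidate is substring of word+word
"roundround" contains "undro"? Yes
Is rotation = Yes


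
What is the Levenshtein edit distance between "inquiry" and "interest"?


Word 1: "inquiry" (length 7)
Word 2: "interest" (length 8)
One optimal edit sequence (insert/delete/substitute each cost 1):
  1. keep 'i'
  2. keep 'n'
  3. insert 't'  (+1)
  4. substitute 'q' -> 'e'  (+1)
  5. substitute 'u' -> 'r'  (+1)
  6. substitute 'i' -> 'e'  (+1)
  7. substitute 'r' -> 's'  (+1)
  8. substitute 'y' -> 't'  (+1)
Total edit operations: 6
Edit distance = 6


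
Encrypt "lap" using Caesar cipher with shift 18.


Word: "lap"
Shift: 18
Each letter → (letter + shift) mod 26:
  'l' (11) + 18 = 3 → 'd'
  'a' (0) + 18 = 18 → 's'
  'p' (15) + 18 = 7 → 'h'
Result = "dsh"


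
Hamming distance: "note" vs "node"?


Comparing character by character (same length = 4):
  Pos 0: 'n' vs 'n' =
  Pos 1: 'o' vs 'o' =
  Pos 2: 't' vs 'd' !=
  Pos 3: 'e' vs 'e' =
Hamming distance = 1


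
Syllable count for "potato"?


Word: "potato"
Syllable breakdown: po | ta | to
Counting: 3 parts
= 3 syllables


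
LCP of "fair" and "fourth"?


Word 1: "fair"
Word 2: "fourth"
Comparing from start:
  Pos 0: 'f' == 'f'
  Pos 1: 'a' != 'o' (stop)
LCP = "f" (length 1)


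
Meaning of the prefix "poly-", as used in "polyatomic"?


Prefix: poly-
Example: polyatomic = poly- + atomic
Meaning = many


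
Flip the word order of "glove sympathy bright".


Original: "glove sympathy bright"
Words (1..n): glove | sympathy | bright
Reversed (n..1): bright | sympathy | glove
Result = "bright sympathy glove"


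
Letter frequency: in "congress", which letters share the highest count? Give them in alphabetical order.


Word: "congress"
Letter counts:
  'c': 1
  'e': 1
  'g': 1
  'n': 1
  'o': 1
  'r': 1
  's': 2
Maximum count = 2
Most frequent = 's' (2 times each)


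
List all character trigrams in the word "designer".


Word: "designer" (length 8)
Number of trigrams = 8 - 3 + 1 = 6
  Position 0: "des"
  Position 1: "esi"
  Position 2: "sig"
  Position 3: "ign"
  Position 4: "gne"
  Position 5: "ner"
Trigrams = "des", "esi", "sig", "ign", "gne", "ner"


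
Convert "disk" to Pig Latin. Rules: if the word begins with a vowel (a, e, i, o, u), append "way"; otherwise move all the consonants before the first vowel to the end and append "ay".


Word: "disk"
Starts with consonant(s) → move to end, add 'ay'
Consonant cluster: "d"
Pig Latin = "iskday"


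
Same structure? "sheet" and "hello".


Pattern of "sheet": [0, 1, 2, 2, 3]
Pattern of "hello": [0, 1, 2, 2, 3]
Patterns match
Same pattern = Yes


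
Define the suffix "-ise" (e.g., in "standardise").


Suffix: -ise
Example: standardise = standard + -ise
Meaning = to make


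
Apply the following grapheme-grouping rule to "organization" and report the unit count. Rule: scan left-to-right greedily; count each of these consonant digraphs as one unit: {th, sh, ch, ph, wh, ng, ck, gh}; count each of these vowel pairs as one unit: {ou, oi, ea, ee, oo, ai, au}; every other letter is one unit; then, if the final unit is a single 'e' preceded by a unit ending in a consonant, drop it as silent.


Word: "organization" (12 letters)
Left-to-right scan:
  (1) 'o' (letter)
  (2) 'r' (letter)
  (3) 'g' (letter)
  (4) 'a' (letter)
  (5) 'n' (letter)
  (6) 'i' (letter)
  (7) 'z' (letter)
  (8) 'a' (letter)
  (9) 't' (letter)
  (10) 'i' (letter)
  (11) 'o' (letter)
  (12) 'n' (letter)
Units from scan: 12
Sound units = 12 units


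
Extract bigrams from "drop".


Word: "drop" (length 4)
Number of bigrams = 4 - 2 + 1 = 3
  Position 0: "dr"
  Position 1: "ro"
  Position 2: "op"
Bigrams = "dr", "ro", "op"


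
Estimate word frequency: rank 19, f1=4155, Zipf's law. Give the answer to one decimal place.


Zipf's law: f(r) = f(1) / r
f(1) = 4155
f(19) = 4155 / 19
= 218.7 occurrences


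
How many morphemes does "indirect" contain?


Word: "indirect"
Morphemes: in- / direct
Each morpheme carries meaning
= 2 morphemes


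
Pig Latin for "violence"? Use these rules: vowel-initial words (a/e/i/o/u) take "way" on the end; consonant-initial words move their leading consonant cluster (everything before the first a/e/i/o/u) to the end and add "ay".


Word: "violence"
Starts with consonant(s) → move to end, add 'ay'
Consonant cluster: "v"
Pig Latin = "iolencevay"


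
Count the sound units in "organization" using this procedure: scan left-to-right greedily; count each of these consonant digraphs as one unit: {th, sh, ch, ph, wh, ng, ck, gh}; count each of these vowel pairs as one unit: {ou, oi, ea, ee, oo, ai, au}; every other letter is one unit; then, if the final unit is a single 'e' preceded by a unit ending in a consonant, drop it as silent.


Word: "organization" (12 letters)
Left-to-right scan:
  1. 'o' (letter)
  2. 'r' (letter)
  3. 'g' (letter)
  4. 'a' (letter)
  5. 'n' (letter)
  6. 'i' (letter)
  7. 'z' (letter)
  8. 'a' (letter)
  9. 't' (letter)
  10. 'i' (letter)
  11. 'o' (letter)
  12. 'n' (letter)
Units from scan: 12
Sound units = 12 units


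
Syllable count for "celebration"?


Word: "celebration"
Syllable breakdown: cel / e / bra / tion
Counting: 4 parts
= 4 syllables


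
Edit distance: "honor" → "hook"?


Word 1: "honor" (length 5)
Word 2: "hook" (length 4)
One optimal edit sequence (insert/delete/substitute each cost 1):
  1. keep 'h'
  2. keep 'o'
  3. delete 'n'  (+1)
  4. keep 'o'
  5. substitute 'r' -> 'k'  (+1)
Total edit operations: 2
Edit distance = 2


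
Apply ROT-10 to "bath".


Word: "bath"
Shift: 10
Each letter → (letter + shift) mod 26:
  'b' (1) + 10 = 11 → 'l'
  'a' (0) + 10 = 10 → 'k'
  't' (19) + 10 = 3 → 'd'
  'h' (7) + 10 = 17 → 'r'
Result = "lkdr"


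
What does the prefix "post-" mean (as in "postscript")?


Prefix: post-
Example: postscript (post- + script)
Meaning = after


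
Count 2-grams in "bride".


Word: "bride" (length 5)
Number of 2-grams = length - 2 + 1 = 5 - 2 + 1
= 4


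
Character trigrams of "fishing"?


Word: "fishing" (length 7)
Number of trigrams = 7 - 3 + 1 = 5
  Position 0: "fis"
  Position 1: "ish"
  Position 2: "shi"
  Position 3: "hin"
  Position 4: "ing"
Trigrams = "fis", "ish", "shi", "hin", "ing"


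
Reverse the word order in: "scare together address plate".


Original: "scare together address plate"
Words (1..n): scare | together | address | plate
Reversed (n..1): plate | address | together | scare
Result = "plate address together scare"


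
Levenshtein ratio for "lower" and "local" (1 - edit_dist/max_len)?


Word 1: "lower" (length 5)
Word 2: "local" (length 5)
One optimal edit sequence:
  1. keep 'l'
  2. keep 'o'
  3. substitute 'w' -> 'c'  (+1)
  4. substitute 'e' -> 'a'  (+1)
  5. substitute 'r' -> 'l'  (+1)
Edit distance = 3
Max length = max(5, 5) = 5
Similarity = 1 - 3/5
= 0.4000


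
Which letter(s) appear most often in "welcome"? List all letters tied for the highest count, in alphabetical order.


Word: "welcome"
Letter counts:
  'c': 1
  'e': 2
  'l': 1
  'm': 1
  'o': 1
  'w': 1
Maximum count = 2
Most frequent = 'e' (2 times each)


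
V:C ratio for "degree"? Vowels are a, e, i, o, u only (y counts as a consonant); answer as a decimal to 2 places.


Word: "degree"
Vowels (a,e,i,o,u): 3
Consonants: 3
Ratio = 3/3
= 1.00


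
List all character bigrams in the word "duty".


Word: "duty" (length 4)
Number of bigrams = 4 - 2 + 1 = 3
  Position 0: "du"
  Position 1: "ut"
  Position 2: "ty"
Bigrams = "du", "ut", "ty"


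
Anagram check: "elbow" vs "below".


Word 1: "elbow" → sorted: below
Word 2: "below" → sorted: below
Same letters? below == below
Anagram = Yes


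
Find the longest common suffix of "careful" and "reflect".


Word 1: "careful"
Word 2: "reflect"
Comparing from end:
  Pos -1: 'l' != 't' (stop)
LCS = "" (length 0)


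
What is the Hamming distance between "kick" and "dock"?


Comparing character by character (same length = 4):
  Pos 0: 'k' vs 'd' !=
  Pos 1: 'i' vs 'o' !=
  Pos 2: 'c' vs 'c' =
  Pos 3: 'k' vs 'k' =
Hamming distance = 2


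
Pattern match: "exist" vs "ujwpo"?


Pattern of "exist": [0, 1, 2, 3, 4]
Pattern of "ujwpo": [0, 1, 2, 3, 4]
Patterns match
Same pattern = Yes


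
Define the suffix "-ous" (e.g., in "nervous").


Suffix: -ous
Example: nervous = nerve + -ous, with a spelling change
Meaning = having quality of


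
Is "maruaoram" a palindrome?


Word: "maruaoram"
Reversed: "maroauram"
Forward == Backward? maruaoram != maroauram
Palindrome = No


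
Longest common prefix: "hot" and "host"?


Word 1: "hot"
Word 2: "host"
Comparing from start:
  Pos 0: 'h' == 'h'
  Pos 1: 'o' == 'o'
  Pos 2: 't' != 's' (stop)
LCP = "ho" (length 2)


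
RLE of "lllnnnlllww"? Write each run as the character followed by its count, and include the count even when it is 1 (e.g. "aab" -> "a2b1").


String: "lllnnnlllww"
Scanning for consecutive runs:
  'l' x 3
  'n' x 3
  'l' x 3
  'w' x 2
RLE = "l3n3l3w2"


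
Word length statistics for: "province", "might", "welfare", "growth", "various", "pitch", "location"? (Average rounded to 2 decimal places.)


Lengths: "province"=8, "might"=5, "welfare"=7, "growth"=6, "various"=7, "pitch"=5, "location"=8
Sum = 46, Count = 7
Average = 46/7 = 6.57
= avg=6.57, min=5, max=8


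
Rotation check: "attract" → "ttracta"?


Word: "attract", Candidate: "ttracta"
Method: check if candidate is substring of word+word
"attractattract" contains "ttracta"? Yes
Is rotation = Yes


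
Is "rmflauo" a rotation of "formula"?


Word: "formula", Candidate: "rmflauo"
Method: check if candidate is substring of word+word
"formulaformula" contains "rmflauo"? No
Is rotation = No


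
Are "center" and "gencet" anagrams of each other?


Word 1: "center" → sorted: ceenrt
Word 2: "gencet" → sorted: ceegnt
Same letters? ceenrt != ceegnt
Anagram = No


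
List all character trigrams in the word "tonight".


Word: "tonight" (length 7)
Number of trigrams = 7 - 3 + 1 = 5
  Position 0: "ton"
  Position 1: "oni"
  Position 2: "nig"
  Position 3: "igh"
  Position 4: "ght"
Trigrams = "ton", "oni", "nig", "igh", "ght"


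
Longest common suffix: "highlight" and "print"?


Word 1: "highlight"
Word 2: "print"
Comparing from end:
  Pos -1: 't' == 't'
  Pos -2: 'h' != 'n' (stop)
LCS = "t" (length 1)


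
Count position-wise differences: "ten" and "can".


Comparing character by character (same length = 3):
  Pos 0: 't' vs 'c' !=
  Pos 1: 'e' vs 'a' !=
  Pos 2: 'n' vs 'n' =
Hamming distance = 2


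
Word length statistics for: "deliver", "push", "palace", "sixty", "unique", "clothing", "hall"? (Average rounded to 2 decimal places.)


Lengths: "deliver"=7, "push"=4, "palace"=6, "sixty"=5, "unique"=6, "clothing"=8, "hall"=4
Sum = 40, Count = 7
Average = 40/7 = 5.71
= avg=5.71, min=4, max=8


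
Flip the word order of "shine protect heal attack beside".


Original: "shine protect heal attack beside"
Words (1..n): shine | protect | heal | attack | beside
Reversed (n..1): beside | attack | heal | protect | shine
Result = "beside attack heal protect shine"


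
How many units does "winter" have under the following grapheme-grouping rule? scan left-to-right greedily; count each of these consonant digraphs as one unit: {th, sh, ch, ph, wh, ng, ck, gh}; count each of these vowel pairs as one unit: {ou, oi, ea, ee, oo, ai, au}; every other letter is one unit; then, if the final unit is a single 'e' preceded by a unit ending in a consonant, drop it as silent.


Word: "winter" (6 letters)
Left-to-right scan:
  (1) 'w' (letter)
  (2) 'i' (letter)
  (3) 'n' (letter)
  (4) 't' (letter)
  (5) 'e' (letter)
  (6) 'r' (letter)
Units from scan: 6
Sound units = 6 units


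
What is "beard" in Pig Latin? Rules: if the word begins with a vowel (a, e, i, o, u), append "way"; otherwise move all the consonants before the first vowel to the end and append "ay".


Word: "beard"
Starts with consonant(s) → move to end, add 'ay'
Consonant cluster: "b"
Pig Latin = "eardbay"


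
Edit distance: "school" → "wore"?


Word 1: "school" (length 6)
Word 2: "wore" (length 4)
One optimal edit sequence (insert/delete/substitute each cost 1):
  1. delete 's'  (+1)
  2. delete 'c'  (+1)
  3. substitute 'h' -> 'w'  (+1)
  4. keep 'o'
  5. substitute 'o' -> 'r'  (+1)
  6. substitute 'l' -> 'e'  (+1)
Total edit operations: 5
Edit distance = 5


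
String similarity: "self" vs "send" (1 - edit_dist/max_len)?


Word 1: "self" (length 4)
Word 2: "send" (length 4)
One optimal edit sequence:
  1. keep 's'
  2. keep 'e'
  3. substitute 'l' -> 'n'  (+1)
  4. substitute 'f' -> 'd'  (+1)
Edit distance = 2
Max length = max(4, 4) = 4
Similarity = 1 - 2/4
= 0.5000


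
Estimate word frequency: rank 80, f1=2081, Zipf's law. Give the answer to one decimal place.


Zipf's law: f(r) = f(1) / r
f(1) = 2081
f(80) = 2081 / 80
= 26.0 occurrences


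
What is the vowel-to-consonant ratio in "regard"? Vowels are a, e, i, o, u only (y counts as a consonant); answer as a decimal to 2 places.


Word: "regard"
Vowels (a,e,i,o,u): 2
Consonants: 4
Ratio = 2/4
= 0.50


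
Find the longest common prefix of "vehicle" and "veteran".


Word 1: "vehicle"
Word 2: "veteran"
Comparing from start:
  Pos 0: 'v' == 'v'
  Pos 1: 'e' == 'e'
  Pos 2: 'h' != 't' (stop)
LCP = "ve" (length 2)


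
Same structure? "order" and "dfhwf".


Pattern of "order": [0, 1, 2, 3, 1]
Pattern of "dfhwf": [0, 1, 2, 3, 1]
Patterns match
Same pattern = Yes


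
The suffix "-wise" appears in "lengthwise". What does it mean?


Suffix: -wise
As in: lengthwise -> length + -wise
Meaning = in the manner of


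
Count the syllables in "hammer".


Word: "hammer"
Syllable breakdown: ham · mer
Counting: 2 parts
= 2 syllables


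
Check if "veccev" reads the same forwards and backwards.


Word: "veccev"
Reversed: "veccev"
Forward == Backward? veccev == veccev
Palindrome = Yes


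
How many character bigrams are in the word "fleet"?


Word: "fleet" (length 5)
Number of 2-grams = length - 2 + 1 = 5 - 2 + 1
= 4


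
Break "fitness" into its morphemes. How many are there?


Word: "fitness"
Morphemes: fit | -ness
Each morpheme carries meaning
= 2 morphemes


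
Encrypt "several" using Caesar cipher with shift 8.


Word: "several"
Shift: 8
Each letter → (letter + shift) mod 26:
  's' (18) + 8 = 0 → 'a'
  'e' (4) + 8 = 12 → 'm'
  'v' (21) + 8 = 3 → 'd'
  'e' (4) + 8 = 12 → 'm'
  'r' (17) + 8 = 25 → 'z'
  'a' (0) + 8 = 8 → 'i'
  'l' (11) + 8 = 19 → 't'
Result = "amdmzit"


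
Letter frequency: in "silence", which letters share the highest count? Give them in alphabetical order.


Word: "silence"
Letter counts:
  'c': 1
  'e': 2
  'i': 1
  'l': 1
  'n': 1
  's': 1
Maximum count = 2
Most frequent = 'e' (2 times each)


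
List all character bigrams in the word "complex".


Word: "complex" (length 7)
Number of bigrams = 7 - 2 + 1 = 6
  Position 0: "co"
  Position 1: "om"
  Position 2: "mp"
  Position 3: "pl"
  Position 4: "le"
  Position 5: "ex"
Bigrams = "co", "om", "mp", "pl", "le", "ex"


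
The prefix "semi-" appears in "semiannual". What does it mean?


Prefix: semi-
Example: semiannual = semi- + annual
Meaning = half


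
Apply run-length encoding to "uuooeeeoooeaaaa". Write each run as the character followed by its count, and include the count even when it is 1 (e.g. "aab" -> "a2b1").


String: "uuooeeeoooeaaaa"
Scanning for consecutive runs:
  'u' x 2
  'o' x 2
  'e' x 3
  'o' x 3
  'e' x 1
  'a' x 4
RLE = "u2o2e3o3e1a4"
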